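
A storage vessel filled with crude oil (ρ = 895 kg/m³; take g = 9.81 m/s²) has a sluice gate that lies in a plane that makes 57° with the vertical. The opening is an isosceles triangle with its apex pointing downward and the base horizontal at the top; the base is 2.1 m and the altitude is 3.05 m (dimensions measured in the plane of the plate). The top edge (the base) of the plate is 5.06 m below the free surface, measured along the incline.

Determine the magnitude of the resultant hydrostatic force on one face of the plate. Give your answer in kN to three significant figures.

F ≈ 93.1 kN

γ = ρg = 895 × 9.81 / 1000 = 8.77995 kN/m³.
The plate makes 57° with the vertical, i.e. θ = 90° − 57° = 33° to the horizontal. Measuring y along the incline from the free-surface line, vertical depth h = y·sinθ with sinθ = 0.544639.
With the apex down, the centroid sits h/3 = 3.05/3 = 1.01667 m below the base (the top edge), so y_c = 5.06 + 1.01667 = 6.07667 m and h_c = 6.07667 × 0.544639 = 3.30959 m.
A = ½ × 2.1 × 3.05 = 3.2025 m².
Resultant F = γ·h_c·A = 8.77995 × 3.30959 × 3.2025 = 93.0584 kN.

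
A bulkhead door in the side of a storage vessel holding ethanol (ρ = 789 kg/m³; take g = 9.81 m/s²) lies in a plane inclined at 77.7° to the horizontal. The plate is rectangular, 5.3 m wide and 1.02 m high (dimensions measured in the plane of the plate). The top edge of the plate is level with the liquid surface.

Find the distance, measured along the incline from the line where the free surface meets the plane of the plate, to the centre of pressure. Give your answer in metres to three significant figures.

y_p = 0.680 m

γ = ρg = 789 × 9.81 / 1000 = 7.74009 kN/m³.
Let θ = 77.7° be the plate's angle to the horizontal; measure y along the incline from where the plane meets the free surface. Vertical depth h = y·sinθ with sinθ = 0.977046.
The centroid lies 1.02/2 = 0.51 m below the top edge, so y_c = 0.51 m and h_c = 0.51 × 0.977046 = 0.498293 m.
A = 5.3 × 1.02 = 5.406 m².
Resultant F = γ·h_c·A = 7.74009 × 0.498293 × 5.406 = 20.85 kN.
I_c = b·h³/12 = 5.3 × 1.02³/12 = 0.4687 m⁴.
Centre of pressure: y_p = y_c + I_c/(y_c·A) = 0.51 + 0.4687/(0.51 × 5.406) = 0.51 + 0.17 = 0.68 m along the plane.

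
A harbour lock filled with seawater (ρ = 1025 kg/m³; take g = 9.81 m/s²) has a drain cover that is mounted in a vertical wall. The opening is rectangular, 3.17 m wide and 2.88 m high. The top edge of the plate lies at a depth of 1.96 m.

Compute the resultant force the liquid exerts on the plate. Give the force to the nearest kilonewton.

γ = ρg = 1025 × 9.81 / 1000 = 10.05525 kN/m³.
The centroid lies 2.88/2 = 1.44 m below the top edge, so the centroid depth is h_c = 1.96 + 1.44 = 3.4 m.
A = 3.17 × 2.88 = 9.1296 m².
Resultant F = γ·h_c·A = 10.05525 × 3.4 × 9.1296 = 312.121 kN.

F ≈ 312 kN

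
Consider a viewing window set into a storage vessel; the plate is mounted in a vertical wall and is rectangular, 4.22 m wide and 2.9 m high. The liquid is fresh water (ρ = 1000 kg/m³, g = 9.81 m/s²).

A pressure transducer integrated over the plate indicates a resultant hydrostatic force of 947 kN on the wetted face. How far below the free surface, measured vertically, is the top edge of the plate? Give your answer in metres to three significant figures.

d_top ≈ 6.44 m

γ = ρg = 1000 × 9.81 = 9810 N/m³ = 9.81 kN/m³.
A = 4.22 × 2.9 = 12.238 m².
From F = γ·h_c·A, the centroid depth is h_c = 947/(9.81 × 12.238) = 7.88807 m.
The centroid lies 2.9/2 = 1.45 m below the top edge, so the top edge sits at h_top = 7.88807 − 1.45 = 6.43807 m below the surface.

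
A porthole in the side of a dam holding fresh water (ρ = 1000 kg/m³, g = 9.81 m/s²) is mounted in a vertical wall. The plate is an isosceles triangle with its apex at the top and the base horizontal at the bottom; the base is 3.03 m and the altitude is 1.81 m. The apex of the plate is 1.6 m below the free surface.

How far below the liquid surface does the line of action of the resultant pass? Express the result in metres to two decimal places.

h_p = 2.87 m

γ = ρg = 1000 × 9.81 = 9810 N/m³ = 9.81 kN/m³.
With the apex up, the centroid sits 2h/3 = 2 × 1.81/3 = 1.20667 m below the apex, so the centroid depth is h_c = 1.6 + 1.20667 = 2.80667 m.
A = ½ × 3.03 × 1.81 = 2.74215 m².
Resultant F = γ·h_c·A = 9.81 × 2.80667 × 2.74215 = 75.5008 kN.
I_c = b·h³/36 = 3.03 × 1.81³/36 = 0.499087 m⁴.
Centre of pressure: y_p = y_c + I_c/(y_c·A) = 2.80667 + 0.499087/(2.80667 × 2.74215) = 2.80667 + 0.0648476 = 2.87152 m along the plane.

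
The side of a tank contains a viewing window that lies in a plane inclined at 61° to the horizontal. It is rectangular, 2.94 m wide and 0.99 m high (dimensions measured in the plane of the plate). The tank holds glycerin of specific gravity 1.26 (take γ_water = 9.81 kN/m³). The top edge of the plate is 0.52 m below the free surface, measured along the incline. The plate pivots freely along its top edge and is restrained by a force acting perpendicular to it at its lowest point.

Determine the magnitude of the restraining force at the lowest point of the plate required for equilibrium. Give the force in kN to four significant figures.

P ≈ 18.56 kN

γ = 1.26 × 9.81 = 12.3606 kN/m³.
Let θ = 61° be the plate's angle to the horizontal; measure y along the incline from where the plane meets the free surface. Vertical depth h = y·sinθ with sinθ = 0.874620.
The centroid lies 0.99/2 = 0.495 m below the top edge, so y_c = 0.52 + 0.495 = 1.015 m and h_c = 1.015 × 0.874620 = 0.887739 m.
A = 2.94 × 0.99 = 2.9106 m².
Resultant F = γ·h_c·A = 12.3606 × 0.887739 × 2.9106 = 31.938 kN.
I_c = b·h³/12 = 2.94 × 0.99³/12 = 0.237723 m⁴.
Centre of pressure: y_p = y_c + I_c/(y_c·A) = 1.015 + 0.237723/(1.015 × 2.9106) = 1.015 + 0.0804679 = 1.09547 m along the plane.
The resultant acts 0.495 + 0.0804679 = 0.575468 m (along the plate) below the hinge at the top edge, so the moment about the hinge is M = F × 0.575468 = 31.938 × 0.575468 = 18.3793 kN·m.
A normal force at the bottom, 0.99 m from the hinge, must supply this moment: P = 18.3793/0.99 = 18.5649 kN.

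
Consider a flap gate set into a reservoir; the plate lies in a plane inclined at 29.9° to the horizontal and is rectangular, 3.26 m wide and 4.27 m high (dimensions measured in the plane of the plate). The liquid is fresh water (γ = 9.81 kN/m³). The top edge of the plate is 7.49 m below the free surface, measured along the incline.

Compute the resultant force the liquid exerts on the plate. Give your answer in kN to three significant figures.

γ = 9.81 kN/m³.
Let θ = 29.9° be the plate's angle to the horizontal; measure y along the incline from where the plane meets the free surface. Vertical depth h = y·sinθ with sinθ = 0.498488.
The centroid lies 4.27/2 = 2.135 m below the top edge, so y_c = 7.49 + 2.135 = 9.625 m and h_c = 9.625 × 0.498488 = 4.79795 m.
A = 3.26 × 4.27 = 13.9202 m².
Resultant F = γ·h_c·A = 9.81 × 4.79795 × 13.9202 = 655.194 kN.

F ≈ 655 kN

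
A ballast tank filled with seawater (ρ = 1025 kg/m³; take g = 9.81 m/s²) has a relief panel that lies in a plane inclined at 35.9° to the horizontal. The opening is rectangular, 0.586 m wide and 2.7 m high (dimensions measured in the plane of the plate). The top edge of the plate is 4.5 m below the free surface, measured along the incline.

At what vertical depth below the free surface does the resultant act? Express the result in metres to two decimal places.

h_p = 3.49 m

γ = ρg = 1025 × 9.81 / 1000 = 10.05525 kN/m³.
Let θ = 35.9° be the plate's angle to the horizontal; measure y along the incline from where the plane meets the free surface. Vertical depth h = y·sinθ with sinθ = 0.586372.
The centroid lies 2.7/2 = 1.35 m below the top edge, so y_c = 4.5 + 1.35 = 5.85 m and h_c = 5.85 × 0.586372 = 3.43028 m.
A = 0.586 × 2.7 = 1.5822 m².
Resultant F = γ·h_c·A = 10.05525 × 3.43028 × 1.5822 = 54.5738 kN.
I_c = b·h³/12 = 0.586 × 2.7³/12 = 0.961187 m⁴.
Centre of pressure: y_p = y_c + I_c/(y_c·A) = 5.85 + 0.961187/(5.85 × 1.5822) = 5.85 + 0.103846 = 5.95385 m along the plane.
Vertically, h_p = y_p·sinθ = 5.95385 × 0.586372 = 3.49117 m.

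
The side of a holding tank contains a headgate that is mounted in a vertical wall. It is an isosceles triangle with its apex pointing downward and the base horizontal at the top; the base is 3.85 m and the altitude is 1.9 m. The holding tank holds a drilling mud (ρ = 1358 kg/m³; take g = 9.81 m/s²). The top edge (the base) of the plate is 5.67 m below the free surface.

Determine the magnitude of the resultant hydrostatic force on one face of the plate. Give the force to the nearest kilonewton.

γ = ρg = 1358 × 9.81 / 1000 = 13.32198 kN/m³.
With the apex down, the centroid sits h/3 = 1.9/3 = 0.633333 m below the base (the top edge), so the centroid depth is h_c = 5.67 + 0.633333 = 6.30333 m.
A = ½ × 3.85 × 1.9 = 3.6575 m².
Resultant F = γ·h_c·A = 13.32198 × 6.30333 × 3.6575 = 307.131 kN.

F ≈ 307 kN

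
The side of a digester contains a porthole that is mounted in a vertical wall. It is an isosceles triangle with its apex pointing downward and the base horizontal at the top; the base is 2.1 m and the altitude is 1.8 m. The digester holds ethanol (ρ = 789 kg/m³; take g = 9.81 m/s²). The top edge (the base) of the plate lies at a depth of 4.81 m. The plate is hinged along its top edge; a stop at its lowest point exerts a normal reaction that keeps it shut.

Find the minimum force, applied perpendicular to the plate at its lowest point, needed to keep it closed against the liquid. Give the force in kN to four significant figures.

γ = ρg = 789 × 9.81 / 1000 = 7.74009 kN/m³.
With the apex down, the centroid sits h/3 = 1.8/3 = 0.6 m below the base (the top edge), so the centroid depth is h_c = 4.81 + 0.6 = 5.41 m.
A = ½ × 2.1 × 1.8 = 1.89 m².
Resultant F = γ·h_c·A = 7.74009 × 5.41 × 1.89 = 79.1416 kN.
I_c = b·h³/36 = 2.1 × 1.8³/36 = 0.3402 m⁴.
Centre of pressure: y_p = y_c + I_c/(y_c·A) = 5.41 + 0.3402/(5.41 × 1.89) = 5.41 + 0.0332717 = 5.44327 m along the plane.
The resultant acts 0.6 + 0.0332717 = 0.633272 m (along the plate) below the hinge at the top edge, so the moment about the hinge is M = F × 0.633272 = 79.1416 × 0.633272 = 50.1182 kN·m.
A normal force at the bottom, 1.8 m from the hinge, must supply this moment: P = 50.1182/1.8 = 27.8434 kN.

P ≈ 27.84 kN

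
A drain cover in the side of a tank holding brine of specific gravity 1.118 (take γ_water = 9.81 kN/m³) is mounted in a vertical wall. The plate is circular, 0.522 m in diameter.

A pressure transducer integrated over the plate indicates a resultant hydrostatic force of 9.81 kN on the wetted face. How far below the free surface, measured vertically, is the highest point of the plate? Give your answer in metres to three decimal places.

d_top ≈ 3.919 m

γ = 1.118 × 9.81 = 10.96758 kN/m³.
A = π(0.261)² = 0.214008 m².
From F = γ·h_c·A, the centroid depth is h_c = 9.81/(10.96758 × 0.214008) = 4.17954 m.
The centroid is at the centre, 0.261 m below the top of the plate, so the highest point sits at h_top = 4.17954 − 0.261 = 3.91854 m below the surface.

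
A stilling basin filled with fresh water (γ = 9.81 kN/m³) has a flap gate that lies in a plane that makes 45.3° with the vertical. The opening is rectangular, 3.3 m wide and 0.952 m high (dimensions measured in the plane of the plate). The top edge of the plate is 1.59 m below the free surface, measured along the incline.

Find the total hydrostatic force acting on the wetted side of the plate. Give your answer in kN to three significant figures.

F ≈ 44.8 kN

γ = 9.81 kN/m³.
The plate makes 45.3° with the vertical, i.e. θ = 90° − 45.3° = 44.7° to the horizontal. Measuring y along the incline from the free-surface line, vertical depth h = y·sinθ with sinθ = 0.703395.
The centroid lies 0.952/2 = 0.476 m below the top edge, so y_c = 1.59 + 0.476 = 2.066 m and h_c = 2.066 × 0.703395 = 1.45321 m.
A = 3.3 × 0.952 = 3.1416 m².
Resultant F = γ·h_c·A = 9.81 × 1.45321 × 3.1416 = 44.7866 kN.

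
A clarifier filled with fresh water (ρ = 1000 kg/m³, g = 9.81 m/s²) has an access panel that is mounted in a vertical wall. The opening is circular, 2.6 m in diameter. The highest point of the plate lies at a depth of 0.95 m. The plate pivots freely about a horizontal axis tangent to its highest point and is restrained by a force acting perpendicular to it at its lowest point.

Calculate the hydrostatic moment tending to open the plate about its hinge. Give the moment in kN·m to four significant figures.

M ≈ 174.4 kN·m

γ = ρg = 1000 × 9.81 = 9810 N/m³ = 9.81 kN/m³.
The centroid is at the centre, 1.3 m below the top of the plate, so the centroid depth is h_c = 0.95 + 1.3 = 2.25 m.
A = π(1.3)² = 5.30929 m².
Resultant F = γ·h_c·A = 9.81 × 2.25 × 5.30929 = 117.189 kN.
I_c = πr⁴/4 = π × 1.3⁴/4 = 2.24318 m⁴.
Centre of pressure: y_p = y_c + I_c/(y_c·A) = 2.25 + 2.24318/(2.25 × 5.30929) = 2.25 + 0.187778 = 2.43778 m along the plane.
The resultant acts 1.3 + 0.187778 = 1.48778 m (along the plate) below the hinge at the top edge, so the moment about the hinge is M = F × 1.48778 = 117.189 × 1.48778 = 174.351 kN·m.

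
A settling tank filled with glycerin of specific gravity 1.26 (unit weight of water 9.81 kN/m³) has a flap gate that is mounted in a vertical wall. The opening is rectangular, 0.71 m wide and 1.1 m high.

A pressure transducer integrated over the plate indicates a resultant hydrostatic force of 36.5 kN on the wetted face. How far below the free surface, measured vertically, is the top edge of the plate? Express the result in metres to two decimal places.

γ = 1.26 × 9.81 = 12.3606 kN/m³.
A = 0.71 × 1.1 = 0.781 m².
From F = γ·h_c·A, the centroid depth is h_c = 36.5/(12.3606 × 0.781) = 3.78096 m.
The centroid lies 1.1/2 = 0.55 m below the top edge, so the top edge sits at h_top = 3.78096 − 0.55 = 3.23096 m below the surface.

d_top ≈ 3.23 m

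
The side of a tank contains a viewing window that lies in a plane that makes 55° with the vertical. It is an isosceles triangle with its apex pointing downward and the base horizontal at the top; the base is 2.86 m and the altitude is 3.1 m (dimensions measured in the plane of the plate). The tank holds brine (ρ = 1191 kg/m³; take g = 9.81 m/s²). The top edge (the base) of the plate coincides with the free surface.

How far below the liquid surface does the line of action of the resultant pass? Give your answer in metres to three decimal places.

h_p = 0.889 m

γ = ρg = 1191 × 9.81 / 1000 = 11.68371 kN/m³.
The plate makes 55° with the vertical, i.e. θ = 90° − 55° = 35° to the horizontal. Measuring y along the incline from the free-surface line, vertical depth h = y·sinθ with sinθ = 0.573576.
With the apex down, the centroid sits h/3 = 3.1/3 = 1.03333 m below the base (the top edge), so y_c = 1.03333 m and h_c = 1.03333 × 0.573576 = 0.592693 m.
A = ½ × 2.86 × 3.1 = 4.433 m².
Resultant F = γ·h_c·A = 11.68371 × 0.592693 × 4.433 = 30.6979 kN.
I_c = b·h³/36 = 2.86 × 3.1³/36 = 2.36673 m⁴.
Centre of pressure: y_p = y_c + I_c/(y_c·A) = 1.03333 + 2.36673/(1.03333 × 4.433) = 1.03333 + 0.516668 = 1.55 m along the plane.
Vertically, h_p = y_p·sinθ = 1.55 × 0.573576 = 0.889043 m.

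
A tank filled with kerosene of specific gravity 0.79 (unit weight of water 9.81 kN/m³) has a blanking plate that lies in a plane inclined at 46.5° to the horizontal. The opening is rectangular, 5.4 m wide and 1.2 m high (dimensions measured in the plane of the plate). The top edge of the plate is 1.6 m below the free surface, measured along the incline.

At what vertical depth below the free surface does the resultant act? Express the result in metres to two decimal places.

γ = 0.79 × 9.81 = 7.7499 kN/m³.
Let θ = 46.5° be the plate's angle to the horizontal; measure y along the incline from where the plane meets the free surface. Vertical depth h = y·sinθ with sinθ = 0.725374.
The centroid lies 1.2/2 = 0.6 m below the top edge, so y_c = 1.6 + 0.6 = 2.2 m and h_c = 2.2 × 0.725374 = 1.59582 m.
A = 5.4 × 1.2 = 6.48 m².
Resultant F = γ·h_c·A = 7.7499 × 1.59582 × 6.48 = 80.141 kN.
I_c = b·h³/12 = 5.4 × 1.2³/12 = 0.7776 m⁴.
Centre of pressure: y_p = y_c + I_c/(y_c·A) = 2.2 + 0.7776/(2.2 × 6.48) = 2.2 + 0.0545455 = 2.25455 m along the plane.
Vertically, h_p = y_p·sinθ = 2.25455 × 0.725374 = 1.63539 m.

h_p = 1.64 m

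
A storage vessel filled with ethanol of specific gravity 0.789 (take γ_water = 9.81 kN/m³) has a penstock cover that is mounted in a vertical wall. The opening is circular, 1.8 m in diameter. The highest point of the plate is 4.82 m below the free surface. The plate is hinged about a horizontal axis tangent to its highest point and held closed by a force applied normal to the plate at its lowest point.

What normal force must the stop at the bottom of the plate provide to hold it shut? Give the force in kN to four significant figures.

γ = 0.789 × 9.81 = 7.74009 kN/m³.
The centroid is at the centre, 0.9 m below the top of the plate, so the centroid depth is h_c = 4.82 + 0.9 = 5.72 m.
A = π(0.9)² = 2.54469 m².
Resultant F = γ·h_c·A = 7.74009 × 5.72 × 2.54469 = 112.662 kN.
I_c = πr⁴/4 = π × 0.9⁴/4 = 0.5153 m⁴.
Centre of pressure: y_p = y_c + I_c/(y_c·A) = 5.72 + 0.5153/(5.72 × 2.54469) = 5.72 + 0.0354021 = 5.7554 m along the plane.
The resultant acts 0.9 + 0.0354021 = 0.935402 m (along the plate) below the hinge at the top edge, so the moment about the hinge is M = F × 0.935402 = 112.662 × 0.935402 = 105.384 kN·m.
A normal force at the bottom, 1.8 m from the hinge, must supply this moment: P = 105.384/1.8 = 58.5467 kN.

P ≈ 58.55 kN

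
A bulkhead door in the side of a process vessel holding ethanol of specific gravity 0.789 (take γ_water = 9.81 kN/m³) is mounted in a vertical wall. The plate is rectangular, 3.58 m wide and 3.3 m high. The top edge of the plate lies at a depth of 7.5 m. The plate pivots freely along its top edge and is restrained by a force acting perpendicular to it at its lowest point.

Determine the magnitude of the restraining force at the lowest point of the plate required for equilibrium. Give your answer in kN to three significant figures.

P ≈ 443 kN

γ = 0.789 × 9.81 = 7.74009 kN/m³.
The centroid lies 3.3/2 = 1.65 m below the top edge, so the centroid depth is h_c = 7.5 + 1.65 = 9.15 m.
A = 3.58 × 3.3 = 11.814 m².
Resultant F = γ·h_c·A = 7.74009 × 9.15 × 11.814 = 836.689 kN.
I_c = b·h³/12 = 3.58 × 3.3³/12 = 10.7212 m⁴.
Centre of pressure: y_p = y_c + I_c/(y_c·A) = 9.15 + 10.7212/(9.15 × 11.814) = 9.15 + 0.0991803 = 9.24918 m along the plane.
The resultant acts 1.65 + 0.0991803 = 1.74918 m (along the plate) below the hinge at the top edge, so the moment about the hinge is M = F × 1.74918 = 836.689 × 1.74918 = 1463.52 kN·m.
A normal force at the bottom, 3.3 m from the hinge, must supply this moment: P = 1463.52/3.3 = 443.491 kN.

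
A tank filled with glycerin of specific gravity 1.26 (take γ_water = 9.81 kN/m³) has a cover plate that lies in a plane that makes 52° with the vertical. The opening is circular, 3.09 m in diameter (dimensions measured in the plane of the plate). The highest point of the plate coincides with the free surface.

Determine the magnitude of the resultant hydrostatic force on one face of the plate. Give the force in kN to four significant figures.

F ≈ 88.17 kN

γ = 1.26 × 9.81 = 12.3606 kN/m³.
The plate makes 52° with the vertical, i.e. θ = 90° − 52° = 38° to the horizontal. Measuring y along the incline from the free-surface line, vertical depth h = y·sinθ with sinθ = 0.615661.
The centroid is at the centre, 1.545 m below the top of the plate, so y_c = 1.545 m and h_c = 1.545 × 0.615661 = 0.951196 m.
A = π(1.545)² = 7.49906 m².
Resultant F = γ·h_c·A = 12.3606 × 0.951196 × 7.49906 = 88.1691 kN.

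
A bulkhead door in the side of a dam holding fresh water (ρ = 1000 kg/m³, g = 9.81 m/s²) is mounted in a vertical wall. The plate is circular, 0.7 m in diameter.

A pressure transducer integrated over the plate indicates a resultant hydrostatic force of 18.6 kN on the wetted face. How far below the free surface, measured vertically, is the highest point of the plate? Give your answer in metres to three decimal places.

γ = ρg = 1000 × 9.81 = 9810 N/m³ = 9.81 kN/m³.
A = π(0.35)² = 0.384845 m².
From F = γ·h_c·A, the centroid depth is h_c = 18.6/(9.81 × 0.384845) = 4.92672 m.
The centroid is at the centre, 0.35 m below the top of the plate, so the highest point sits at h_top = 4.92672 − 0.35 = 4.57672 m below the surface.

d_top ≈ 4.577 m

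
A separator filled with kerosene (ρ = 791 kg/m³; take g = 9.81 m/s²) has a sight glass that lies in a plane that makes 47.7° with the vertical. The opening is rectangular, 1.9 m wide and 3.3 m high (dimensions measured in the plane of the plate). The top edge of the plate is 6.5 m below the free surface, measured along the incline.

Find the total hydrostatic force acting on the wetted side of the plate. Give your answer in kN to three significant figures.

γ = ρg = 791 × 9.81 / 1000 = 7.75971 kN/m³.
The plate makes 47.7° with the vertical, i.e. θ = 90° − 47.7° = 42.3° to the horizontal. Measuring y along the incline from the free-surface line, vertical depth h = y·sinθ with sinθ = 0.673013.
The centroid lies 3.3/2 = 1.65 m below the top edge, so y_c = 6.5 + 1.65 = 8.15 m and h_c = 8.15 × 0.673013 = 5.48506 m.
A = 1.9 × 3.3 = 6.27 m².
Resultant F = γ·h_c·A = 7.75971 × 5.48506 × 6.27 = 266.867 kN.

F ≈ 267 kN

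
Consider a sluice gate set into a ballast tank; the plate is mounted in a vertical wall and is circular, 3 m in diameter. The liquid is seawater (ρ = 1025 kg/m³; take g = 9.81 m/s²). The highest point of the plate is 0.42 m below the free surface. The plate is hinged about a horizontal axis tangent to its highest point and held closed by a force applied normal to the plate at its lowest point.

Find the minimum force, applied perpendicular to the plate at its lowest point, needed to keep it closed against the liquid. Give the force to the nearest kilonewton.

γ = ρg = 1025 × 9.81 / 1000 = 10.05525 kN/m³.
The centroid is at the centre, 1.5 m below the top of the plate, so the centroid depth is h_c = 0.42 + 1.5 = 1.92 m.
A = π(1.5)² = 7.06858 m².
Resultant F = γ·h_c·A = 10.05525 × 1.92 × 7.06858 = 136.467 kN.
I_c = πr⁴/4 = π × 1.5⁴/4 = 3.97608 m⁴.
Centre of pressure: y_p = y_c + I_c/(y_c·A) = 1.92 + 3.97608/(1.92 × 7.06858) = 1.92 + 0.292969 = 2.21297 m along the plane.
The resultant acts 1.5 + 0.292969 = 1.79297 m (along the plate) below the hinge at the top edge, so the moment about the hinge is M = F × 1.79297 = 136.467 × 1.79297 = 244.681 kN·m.
A normal force at the bottom, 3 m from the hinge, must supply this moment: P = 244.681/3 = 81.5603 kN.

P ≈ 82 kN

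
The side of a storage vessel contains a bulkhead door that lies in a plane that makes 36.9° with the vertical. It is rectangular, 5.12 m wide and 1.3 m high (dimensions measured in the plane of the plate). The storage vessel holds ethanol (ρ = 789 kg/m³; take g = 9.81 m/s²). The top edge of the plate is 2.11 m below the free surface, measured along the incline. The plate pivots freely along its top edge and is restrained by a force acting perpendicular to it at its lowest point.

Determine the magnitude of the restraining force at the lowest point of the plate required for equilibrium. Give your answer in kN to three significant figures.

P ≈ 61.3 kN

γ = ρg = 789 × 9.81 / 1000 = 7.74009 kN/m³.
The plate makes 36.9° with the vertical, i.e. θ = 90° − 36.9° = 53.1° to the horizontal. Measuring y along the incline from the free-surface line, vertical depth h = y·sinθ with sinθ = 0.799685.
The centroid lies 1.3/2 = 0.65 m below the top edge, so y_c = 2.11 + 0.65 = 2.76 m and h_c = 2.76 × 0.799685 = 2.20713 m.
A = 5.12 × 1.3 = 6.656 m².
Resultant F = γ·h_c·A = 7.74009 × 2.20713 × 6.656 = 113.707 kN.
I_c = b·h³/12 = 5.12 × 1.3³/12 = 0.937387 m⁴.
Centre of pressure: y_p = y_c + I_c/(y_c·A) = 2.76 + 0.937387/(2.76 × 6.656) = 2.76 + 0.0510266 = 2.81103 m along the plane.
The resultant acts 0.65 + 0.0510266 = 0.701027 m (along the plate) below the hinge at the top edge, so the moment about the hinge is M = F × 0.701027 = 113.707 × 0.701027 = 79.7117 kN·m.
A normal force at the bottom, 1.3 m from the hinge, must supply this moment: P = 79.7117/1.3 = 61.3167 kN.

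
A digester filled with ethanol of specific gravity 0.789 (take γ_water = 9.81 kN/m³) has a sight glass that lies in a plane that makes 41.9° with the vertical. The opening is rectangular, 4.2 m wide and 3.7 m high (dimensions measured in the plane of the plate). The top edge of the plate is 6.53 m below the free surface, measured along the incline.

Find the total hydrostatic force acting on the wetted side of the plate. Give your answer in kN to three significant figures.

γ = 0.789 × 9.81 = 7.74009 kN/m³.
The plate makes 41.9° with the vertical, i.e. θ = 90° − 41.9° = 48.1° to the horizontal. Measuring y along the incline from the free-surface line, vertical depth h = y·sinθ with sinθ = 0.744312.
The centroid lies 3.7/2 = 1.85 m below the top edge, so y_c = 6.53 + 1.85 = 8.38 m and h_c = 8.38 × 0.744312 = 6.23733 m.
A = 4.2 × 3.7 = 15.54 m².
Resultant F = γ·h_c·A = 7.74009 × 6.23733 × 15.54 = 750.232 kN.

F ≈ 750 kN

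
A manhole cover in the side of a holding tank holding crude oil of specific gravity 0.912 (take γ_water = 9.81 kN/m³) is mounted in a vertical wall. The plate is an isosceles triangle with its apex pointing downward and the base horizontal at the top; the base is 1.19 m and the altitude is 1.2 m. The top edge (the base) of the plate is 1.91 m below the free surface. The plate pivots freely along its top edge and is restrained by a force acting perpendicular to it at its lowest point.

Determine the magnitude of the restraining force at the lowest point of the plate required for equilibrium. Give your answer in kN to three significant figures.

P ≈ 5.34 kN

γ = 0.912 × 9.81 = 8.94672 kN/m³.
With the apex down, the centroid sits h/3 = 1.2/3 = 0.4 m below the base (the top edge), so the centroid depth is h_c = 1.91 + 0.4 = 2.31 m.
A = ½ × 1.19 × 1.2 = 0.714 m².
Resultant F = γ·h_c·A = 8.94672 × 2.31 × 0.714 = 14.7562 kN.
I_c = b·h³/36 = 1.19 × 1.2³/36 = 0.05712 m⁴.
Centre of pressure: y_p = y_c + I_c/(y_c·A) = 2.31 + 0.05712/(2.31 × 0.714) = 2.31 + 0.034632 = 2.34463 m along the plane.
The resultant acts 0.4 + 0.034632 = 0.434632 m (along the plate) below the hinge at the top edge, so the moment about the hinge is M = F × 0.434632 = 14.7562 × 0.434632 = 6.41352 kN·m.
A normal force at the bottom, 1.2 m from the hinge, must supply this moment: P = 6.41352/1.2 = 5.3446 kN.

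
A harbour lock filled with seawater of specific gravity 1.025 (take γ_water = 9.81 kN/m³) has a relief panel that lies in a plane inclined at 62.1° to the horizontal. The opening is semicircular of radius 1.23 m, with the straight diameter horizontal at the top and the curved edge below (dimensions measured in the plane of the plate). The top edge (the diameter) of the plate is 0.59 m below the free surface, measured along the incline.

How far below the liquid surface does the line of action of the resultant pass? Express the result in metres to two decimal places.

γ = 1.025 × 9.81 = 10.05525 kN/m³.
Let θ = 62.1° be the plate's angle to the horizontal; measure y along the incline from where the plane meets the free surface. Vertical depth h = y·sinθ with sinθ = 0.883766.
The centroid of a semicircle lies 4r/(3π) = 0.522028 m from the diameter, here below the top edge, so y_c = 0.59 + 0.522028 = 1.11203 m and h_c = 1.11203 × 0.883766 = 0.982774 m.
A = πr²/2 = π × 1.23²/2 = 2.37646 m².
Resultant F = γ·h_c·A = 10.05525 × 0.982774 × 2.37646 = 23.4843 kN.
I_c = (π/8 − 8/(9π))·r⁴ = 0.109757 × 1.23⁴ = 0.251219 m⁴.
Centre of pressure: y_p = y_c + I_c/(y_c·A) = 1.11203 + 0.251219/(1.11203 × 2.37646) = 1.11203 + 0.0950617 = 1.20709 m along the plane.
Vertically, h_p = y_p·sinθ = 1.20709 × 0.883766 = 1.06679 m.

h_p = 1.07 m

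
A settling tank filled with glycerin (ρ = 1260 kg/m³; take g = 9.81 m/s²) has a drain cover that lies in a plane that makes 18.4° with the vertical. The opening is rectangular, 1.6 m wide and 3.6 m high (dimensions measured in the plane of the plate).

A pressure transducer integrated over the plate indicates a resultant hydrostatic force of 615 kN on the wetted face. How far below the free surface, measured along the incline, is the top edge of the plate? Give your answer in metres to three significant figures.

y_top ≈ 7.30 m

γ = ρg = 1260 × 9.81 / 1000 = 12.3606 kN/m³.
A = 1.6 × 3.6 = 5.76 m².
From F = γ·h_c·A, the centroid depth is h_c = 615/(12.3606 × 5.76) = 8.638 m.
The plate makes 18.4° with the vertical, i.e. θ = 90° − 18.4° = 71.6° to the horizontal. Measuring y along the incline from the free-surface line, vertical depth h = y·sinθ with sinθ = 0.948876.
Along the incline, y_c = h_c/sinθ = 8.638/0.948876 = 9.1034 m.
The centroid lies 3.6/2 = 1.8 m below the top edge, so the top edge sits at y_top = 9.1034 − 1.8 = 7.3034 m along the incline.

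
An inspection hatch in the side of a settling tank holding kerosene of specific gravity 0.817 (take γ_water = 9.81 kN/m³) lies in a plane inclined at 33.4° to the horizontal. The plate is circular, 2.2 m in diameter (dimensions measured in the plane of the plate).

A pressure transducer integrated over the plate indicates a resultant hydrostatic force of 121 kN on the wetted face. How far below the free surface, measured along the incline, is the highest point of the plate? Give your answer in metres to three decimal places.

y_top ≈ 6.115 m

γ = 0.817 × 9.81 = 8.01477 kN/m³.
A = π(1.1)² = 3.80133 m².
From F = γ·h_c·A, the centroid depth is h_c = 121/(8.01477 × 3.80133) = 3.97154 m.
Let θ = 33.4° be the plate's angle to the horizontal; measure y along the incline from where the plane meets the free surface. Vertical depth h = y·sinθ with sinθ = 0.550481.
Along the incline, y_c = h_c/sinθ = 3.97154/0.550481 = 7.21467 m.
The centroid is at the centre, 1.1 m below the top of the plate, so the highest point sits at y_top = 7.21467 − 1.1 = 6.11467 m along the incline.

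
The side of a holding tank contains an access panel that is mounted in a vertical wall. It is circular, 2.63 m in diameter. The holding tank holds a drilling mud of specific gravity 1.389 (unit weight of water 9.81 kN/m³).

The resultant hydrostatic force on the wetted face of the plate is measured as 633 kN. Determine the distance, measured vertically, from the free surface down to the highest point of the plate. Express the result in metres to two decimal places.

d_top ≈ 7.24 m

γ = 1.389 × 9.81 = 13.62609 kN/m³.
A = π(1.315)² = 5.43252 m².
From F = γ·h_c·A, the centroid depth is h_c = 633/(13.62609 × 5.43252) = 8.55128 m.
The centroid is at the centre, 1.315 m below the top of the plate, so the highest point sits at h_top = 8.55128 − 1.315 = 7.23628 m below the surface.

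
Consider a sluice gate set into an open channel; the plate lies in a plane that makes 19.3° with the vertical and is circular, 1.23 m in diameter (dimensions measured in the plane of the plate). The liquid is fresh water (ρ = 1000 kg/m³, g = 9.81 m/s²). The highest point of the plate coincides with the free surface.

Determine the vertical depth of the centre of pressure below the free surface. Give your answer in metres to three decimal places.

γ = ρg = 1000 × 9.81 = 9810 N/m³ = 9.81 kN/m³.
The plate makes 19.3° with the vertical, i.e. θ = 90° − 19.3° = 70.7° to the horizontal. Measuring y along the incline from the free-surface line, vertical depth h = y·sinθ with sinθ = 0.943801.
The centroid is at the centre, 0.615 m below the top of the plate, so y_c = 0.615 m and h_c = 0.615 × 0.943801 = 0.580438 m.
A = π(0.615)² = 1.18823 m².
Resultant F = γ·h_c·A = 9.81 × 0.580438 × 1.18823 = 6.7659 kN.
I_c = πr⁴/4 = π × 0.615⁴/4 = 0.112354 m⁴.
Centre of pressure: y_p = y_c + I_c/(y_c·A) = 0.615 + 0.112354/(0.615 × 1.18823) = 0.615 + 0.153749 = 0.768749 m along the plane.
Vertically, h_p = y_p·sinθ = 0.768749 × 0.943801 = 0.725546 m.

h_p = 0.726 m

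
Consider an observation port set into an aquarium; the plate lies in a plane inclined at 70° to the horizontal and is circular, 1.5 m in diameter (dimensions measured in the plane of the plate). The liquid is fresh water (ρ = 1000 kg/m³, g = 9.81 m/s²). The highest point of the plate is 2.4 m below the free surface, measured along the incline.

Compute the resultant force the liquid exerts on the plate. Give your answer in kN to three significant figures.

γ = ρg = 1000 × 9.81 = 9810 N/m³ = 9.81 kN/m³.
Let θ = 70° be the plate's angle to the horizontal; measure y along the incline from where the plane meets the free surface. Vertical depth h = y·sinθ with sinθ = 0.939693.
The centroid is at the centre, 0.75 m below the top of the plate, so y_c = 2.4 + 0.75 = 3.15 m and h_c = 3.15 × 0.939693 = 2.96003 m.
A = π(0.75)² = 1.76715 m².
Resultant F = γ·h_c·A = 9.81 × 2.96003 × 1.76715 = 51.3143 kN.

F ≈ 51.3 kN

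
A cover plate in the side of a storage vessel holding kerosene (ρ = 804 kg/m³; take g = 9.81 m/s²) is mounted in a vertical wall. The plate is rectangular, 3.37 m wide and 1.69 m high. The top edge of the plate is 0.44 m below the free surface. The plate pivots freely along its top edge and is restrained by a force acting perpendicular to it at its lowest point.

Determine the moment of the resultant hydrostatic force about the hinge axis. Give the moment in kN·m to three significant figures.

M ≈ 59.5 kN·m

γ = ρg = 804 × 9.81 / 1000 = 7.88724 kN/m³.
The centroid lies 1.69/2 = 0.845 m below the top edge, so the centroid depth is h_c = 0.44 + 0.845 = 1.285 m.
A = 3.37 × 1.69 = 5.6953 m².
Resultant F = γ·h_c·A = 7.88724 × 1.285 × 5.6953 = 57.7225 kN.
I_c = b·h³/12 = 3.37 × 1.69³/12 = 1.35553 m⁴.
Centre of pressure: y_p = y_c + I_c/(y_c·A) = 1.285 + 1.35553/(1.285 × 5.6953) = 1.285 + 0.185221 = 1.47022 m along the plane.
The resultant acts 0.845 + 0.185221 = 1.03022 m (along the plate) below the hinge at the top edge, so the moment about the hinge is M = F × 1.03022 = 57.7225 × 1.03022 = 59.4669 kN·m.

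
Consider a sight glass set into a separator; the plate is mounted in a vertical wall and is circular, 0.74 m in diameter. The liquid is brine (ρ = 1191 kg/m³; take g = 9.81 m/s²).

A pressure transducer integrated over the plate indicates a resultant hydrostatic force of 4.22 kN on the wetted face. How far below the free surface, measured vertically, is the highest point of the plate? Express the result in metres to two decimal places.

γ = ρg = 1191 × 9.81 / 1000 = 11.68371 kN/m³.
A = π(0.37)² = 0.430084 m².
From F = γ·h_c·A, the centroid depth is h_c = 4.22/(11.68371 × 0.430084) = 0.839805 m.
The centroid is at the centre, 0.37 m below the top of the plate, so the highest point sits at h_top = 0.839805 − 0.37 = 0.469805 m below the surface.

d_top ≈ 0.47 m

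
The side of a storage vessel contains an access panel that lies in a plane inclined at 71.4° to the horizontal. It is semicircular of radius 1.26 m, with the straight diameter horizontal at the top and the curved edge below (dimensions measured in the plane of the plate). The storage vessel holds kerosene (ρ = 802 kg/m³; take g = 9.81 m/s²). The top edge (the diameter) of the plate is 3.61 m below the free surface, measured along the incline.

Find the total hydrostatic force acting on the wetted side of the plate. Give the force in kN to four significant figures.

F ≈ 77.07 kN

γ = ρg = 802 × 9.81 / 1000 = 7.86762 kN/m³.
Let θ = 71.4° be the plate's angle to the horizontal; measure y along the incline from where the plane meets the free surface. Vertical depth h = y·sinθ with sinθ = 0.947768.
The centroid of a semicircle lies 4r/(3π) = 0.534761 m from the diameter, here below the top edge, so y_c = 3.61 + 0.534761 = 4.14476 m and h_c = 4.14476 × 0.947768 = 3.92827 m.
A = πr²/2 = π × 1.26²/2 = 2.4938 m².
Resultant F = γ·h_c·A = 7.86762 × 3.92827 × 2.4938 = 77.0737 kN.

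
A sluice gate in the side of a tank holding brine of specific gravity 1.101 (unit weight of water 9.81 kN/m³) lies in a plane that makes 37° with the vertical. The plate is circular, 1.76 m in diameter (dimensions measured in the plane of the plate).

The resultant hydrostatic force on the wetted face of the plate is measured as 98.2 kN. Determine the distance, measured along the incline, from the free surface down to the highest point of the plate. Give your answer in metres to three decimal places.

γ = 1.101 × 9.81 = 10.80081 kN/m³.
A = π(0.88)² = 2.43285 m².
From F = γ·h_c·A, the centroid depth is h_c = 98.2/(10.80081 × 2.43285) = 3.73714 m.
The plate makes 37° with the vertical, i.e. θ = 90° − 37° = 53° to the horizontal. Measuring y along the incline from the free-surface line, vertical depth h = y·sinθ with sinθ = 0.798636.
Along the incline, y_c = h_c/sinθ = 3.73714/0.798636 = 4.6794 m.
The centroid is at the centre, 0.88 m below the top of the plate, so the highest point sits at y_top = 4.6794 − 0.88 = 3.7994 m along the incline.

y_top ≈ 3.799 m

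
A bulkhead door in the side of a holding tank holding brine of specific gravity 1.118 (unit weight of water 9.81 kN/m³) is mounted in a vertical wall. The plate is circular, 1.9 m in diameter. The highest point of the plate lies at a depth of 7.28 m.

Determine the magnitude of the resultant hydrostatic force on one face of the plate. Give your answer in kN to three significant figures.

γ = 1.118 × 9.81 = 10.96758 kN/m³.
The centroid is at the centre, 0.95 m below the top of the plate, so the centroid depth is h_c = 7.28 + 0.95 = 8.23 m.
A = π(0.95)² = 2.83529 m².
Resultant F = γ·h_c·A = 10.96758 × 8.23 × 2.83529 = 255.922 kN.

F ≈ 256 kN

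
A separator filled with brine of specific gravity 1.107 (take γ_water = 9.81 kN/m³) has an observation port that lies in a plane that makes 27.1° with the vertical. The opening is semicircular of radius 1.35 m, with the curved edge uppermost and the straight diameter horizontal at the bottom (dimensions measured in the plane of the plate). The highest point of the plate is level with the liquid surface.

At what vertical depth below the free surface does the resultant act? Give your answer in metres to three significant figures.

h_p = 0.838 m

γ = 1.107 × 9.81 = 10.85967 kN/m³.
The plate makes 27.1° with the vertical, i.e. θ = 90° − 27.1° = 62.9° to the horizontal. Measuring y along the incline from the free-surface line, vertical depth h = y·sinθ with sinθ = 0.890213.
The centroid lies 4r/(3π) = 0.572958 m above the diameter, so r − 4r/(3π) = 1.35 − 0.572958 = 0.777042 m below the topmost point, so y_c = 0.777042 m and h_c = 0.777042 × 0.890213 = 0.691733 m.
A = πr²/2 = π × 1.35²/2 = 2.86278 m².
Resultant F = γ·h_c·A = 10.85967 × 0.691733 × 2.86278 = 21.5052 kN.
I_c = (π/8 − 8/(9π))·r⁴ = 0.109757 × 1.35⁴ = 0.364559 m⁴.
Centre of pressure: y_p = y_c + I_c/(y_c·A) = 0.777042 + 0.364559/(0.777042 × 2.86278) = 0.777042 + 0.163884 = 0.940926 m along the plane.
Vertically, h_p = y_p·sinθ = 0.940926 × 0.890213 = 0.837625 m.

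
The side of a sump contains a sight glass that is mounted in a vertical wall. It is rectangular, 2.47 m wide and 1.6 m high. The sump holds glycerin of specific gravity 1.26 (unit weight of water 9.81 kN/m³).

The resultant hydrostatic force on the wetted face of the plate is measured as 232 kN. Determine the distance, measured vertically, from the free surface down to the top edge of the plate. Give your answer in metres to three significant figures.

γ = 1.26 × 9.81 = 12.3606 kN/m³.
A = 2.47 × 1.6 = 3.952 m².
From F = γ·h_c·A, the centroid depth is h_c = 232/(12.3606 × 3.952) = 4.74932 m.
The centroid lies 1.6/2 = 0.8 m below the top edge, so the top edge sits at h_top = 4.74932 − 0.8 = 3.94932 m below the surface.

d_top ≈ 3.95 m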